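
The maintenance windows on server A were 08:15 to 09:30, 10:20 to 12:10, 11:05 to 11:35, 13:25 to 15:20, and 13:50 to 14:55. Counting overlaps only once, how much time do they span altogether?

5 h

Merged: 08:15-09:30, 10:20-12:10, 13:25-15:20.
Lengths: 1 h 15 min + 1 h 50 min + 1 h 55 min = 5 h.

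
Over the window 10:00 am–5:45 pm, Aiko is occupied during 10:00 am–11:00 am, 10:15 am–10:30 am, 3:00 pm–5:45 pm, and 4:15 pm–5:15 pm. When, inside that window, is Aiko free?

11:00 am–3:00 pm

Covered (merged): 10:00 am–11:00 am, 3:00 pm–5:45 pm.
Gaps within 10:00 am–5:45 pm: 11:00 am–3:00 pm.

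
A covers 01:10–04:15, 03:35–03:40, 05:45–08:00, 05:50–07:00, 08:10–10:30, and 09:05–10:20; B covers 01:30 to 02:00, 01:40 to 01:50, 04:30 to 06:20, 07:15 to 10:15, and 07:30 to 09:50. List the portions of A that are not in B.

01:10–01:30, 02:00–04:15, 06:20–07:15, 10:15–10:30

Merge the first list: 01:10–04:15, 05:45–08:00, 08:10–10:30.
Merge the second list: 01:30–02:00, 04:30–06:20, 07:15–10:15.
01:10–04:15 \ B = 01:10–01:30, 02:00–04:15.
05:45–08:00 \ B = 06:20–07:15.
08:10–10:30 \ B = 10:15–10:30.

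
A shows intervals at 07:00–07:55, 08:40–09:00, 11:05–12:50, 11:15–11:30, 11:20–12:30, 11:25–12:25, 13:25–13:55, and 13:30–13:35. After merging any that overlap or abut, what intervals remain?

08:40–09:00 is disjoint → start new block.
11:05–12:50 is disjoint → start new block.
11:15–11:30 overlaps/touches 11:05–12:50 → extend to 11:05–12:50.
11:20–12:30 overlaps/touches 11:05–12:50 → extend to 11:05–12:50.
11:25–12:25 overlaps/touches 11:05–12:50 → extend to 11:05–12:50.
13:25–13:55 is disjoint → start new block.
13:30–13:35 overlaps/touches 13:25–13:55 → extend to 13:25–13:55.

07:00–07:55, 08:40–09:00, 11:05–12:50, 13:25–13:55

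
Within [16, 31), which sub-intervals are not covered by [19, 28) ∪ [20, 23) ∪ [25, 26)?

The merged coverage is [19, 28).
Complement within [16, 31): [16, 19), [28, 31).

[16, 19) ∪ [28, 31)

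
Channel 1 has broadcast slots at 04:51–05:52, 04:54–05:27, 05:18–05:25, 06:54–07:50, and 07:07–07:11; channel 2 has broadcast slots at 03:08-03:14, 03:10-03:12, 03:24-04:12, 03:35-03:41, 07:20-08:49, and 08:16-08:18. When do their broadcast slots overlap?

07:20-07:50

Merge the first list: 04:51-05:52, 06:54-07:50.
Merge the second list: 03:08-03:14, 03:24-04:12, 07:20-08:49.
04:51-05:52 meets no B interval.
06:54-07:50 ∩ B → 07:20-07:50.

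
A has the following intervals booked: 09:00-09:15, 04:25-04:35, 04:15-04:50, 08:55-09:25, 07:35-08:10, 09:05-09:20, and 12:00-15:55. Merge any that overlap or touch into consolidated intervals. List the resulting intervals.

Sort by start: 04:15-04:50, 04:25-04:35, 07:35-08:10, 08:55-09:25, 09:00-09:15, 09:05-09:20, 12:00-15:55.
04:25-04:35 overlaps/touches 04:15-04:50 → extend to 04:15-04:50.
07:35-08:10 is disjoint → start new block.
08:55-09:25 is disjoint → start new block.
09:00-09:15 overlaps/touches 08:55-09:25 → extend to 08:55-09:25.
09:05-09:20 overlaps/touches 08:55-09:25 → extend to 08:55-09:25.
12:00-15:55 is disjoint → start new block.

04:15-04:50, 07:35-08:10, 08:55-09:25, 12:00-15:55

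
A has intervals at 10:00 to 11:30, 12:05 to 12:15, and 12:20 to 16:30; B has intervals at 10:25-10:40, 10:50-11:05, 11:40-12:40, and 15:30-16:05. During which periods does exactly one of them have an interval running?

A \ B = 10:00–10:25, 10:40–10:50, 11:05–11:30, 12:40–15:30, 16:05–16:30.
B \ A = 11:40–12:05, 12:15–12:20.
Union of the two gives the symmetric difference.

10:00–10:25, 10:40–10:50, 11:05–11:30, 11:40–12:05, 12:15–12:20, 12:40–15:30, 16:05–16:30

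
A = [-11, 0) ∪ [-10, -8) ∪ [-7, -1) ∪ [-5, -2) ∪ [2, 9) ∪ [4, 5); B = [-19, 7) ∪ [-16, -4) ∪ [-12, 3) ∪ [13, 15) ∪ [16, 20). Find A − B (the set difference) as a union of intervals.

[7, 9)

First set merges to [-11, 0), [2, 9).
Second set merges to [-19, 7), [13, 15), [16, 20).
[-11, 0): fully covered by B → removed.
[2, 9) minus B → [7, 9).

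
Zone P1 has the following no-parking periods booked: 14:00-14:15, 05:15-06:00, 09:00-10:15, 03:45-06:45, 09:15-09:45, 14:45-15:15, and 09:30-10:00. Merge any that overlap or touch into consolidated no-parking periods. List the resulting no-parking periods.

03:45-06:45, 09:00-10:15, 14:00-14:15, 14:45-15:15

Sort by start: 03:45-06:45, 05:15-06:00, 09:00-10:15, 09:15-09:45, 09:30-10:00, 14:00-14:15, 14:45-15:15.
05:15-06:00 overlaps/touches 03:45-06:45 → extend to 03:45-06:45.
09:00-10:15 is disjoint → start new block.
09:15-09:45 overlaps/touches 09:00-10:15 → extend to 09:00-10:15.
09:30-10:00 overlaps/touches 09:00-10:15 → extend to 09:00-10:15.
14:00-14:15 is disjoint → start new block.
14:45-15:15 is disjoint → start new block.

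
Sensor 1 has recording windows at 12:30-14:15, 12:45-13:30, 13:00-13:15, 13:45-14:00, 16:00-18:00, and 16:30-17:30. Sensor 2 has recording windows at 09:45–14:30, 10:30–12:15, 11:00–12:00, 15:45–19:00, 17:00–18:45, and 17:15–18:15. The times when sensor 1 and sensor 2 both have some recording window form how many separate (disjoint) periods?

First set merges to 12:30–14:15, 16:00–18:00.
Second set merges to 09:45–14:30, 15:45–19:00.
A ∩ B = 12:30–14:15, 16:00–18:00.
That is 2 disjoint pieces.

2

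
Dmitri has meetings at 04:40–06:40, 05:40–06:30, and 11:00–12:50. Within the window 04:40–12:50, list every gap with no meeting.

Covered (merged): 04:40–06:40, 11:00–12:50.
Uncovered inside 04:40–12:50: 06:40–11:00.

06:40–11:00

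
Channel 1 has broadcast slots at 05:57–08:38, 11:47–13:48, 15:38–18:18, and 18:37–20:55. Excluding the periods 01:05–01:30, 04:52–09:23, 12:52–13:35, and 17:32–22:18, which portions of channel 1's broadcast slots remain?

11:47–12:52, 13:35–13:48, 15:38–17:32

05:57–08:38 lies entirely inside B → drops out.
11:47–13:48 with B removed leaves 11:47–12:52, 13:35–13:48.
15:38–18:18 with B removed leaves 15:38–17:32.
18:37–20:55 lies entirely inside B → drops out.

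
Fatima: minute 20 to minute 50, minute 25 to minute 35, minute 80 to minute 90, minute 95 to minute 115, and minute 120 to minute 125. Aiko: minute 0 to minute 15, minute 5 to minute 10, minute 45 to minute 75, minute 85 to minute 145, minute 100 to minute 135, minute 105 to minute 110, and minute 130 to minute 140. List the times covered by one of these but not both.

minute 0 to minute 15, minute 20 to minute 45, minute 50 to minute 75, minute 80 to minute 85, minute 90 to minute 95, minute 115 to minute 120, minute 125 to minute 145

First set merges to minute 20 to minute 50, minute 80 to minute 90, minute 95 to minute 115, minute 120 to minute 125.
Second set merges to minute 0 to minute 15, minute 45 to minute 75, minute 85 to minute 145.
Only in the first: minute 20 to minute 45, minute 80 to minute 85.
Only in the second: minute 0 to minute 15, minute 50 to minute 75, minute 90 to minute 95, minute 115 to minute 120, minute 125 to minute 145.
Together these are the periods covered by exactly one.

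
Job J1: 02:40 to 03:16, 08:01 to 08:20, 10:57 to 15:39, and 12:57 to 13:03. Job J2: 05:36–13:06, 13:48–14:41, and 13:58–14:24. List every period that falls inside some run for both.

08:01–08:20, 10:57–13:06, 13:48–14:41

A, merged: 02:40–03:16, 08:01–08:20, 10:57–15:39.
B, merged: 05:36–13:06, 13:48–14:41.
02:40–03:16: no overlap with the second set.
08:01–08:20 meets the second set on 08:01–08:20.
10:57–15:39 meets the second set on 10:57–13:06, 13:48–14:41.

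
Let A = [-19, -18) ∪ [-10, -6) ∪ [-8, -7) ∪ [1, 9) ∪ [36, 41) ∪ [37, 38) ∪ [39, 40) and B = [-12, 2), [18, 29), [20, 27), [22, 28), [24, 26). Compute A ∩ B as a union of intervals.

Merge the first list: [-19, -18), [-10, -6), [1, 9), [36, 41).
Merge the second list: [-12, 2), [18, 29).
[-19, -18): no overlap with the second set.
[-10, -6) meets the second set on [-10, -6).
[1, 9) meets the second set on [1, 2).
[36, 41): no overlap with the second set.

[-10, -6) ∪ [1, 2)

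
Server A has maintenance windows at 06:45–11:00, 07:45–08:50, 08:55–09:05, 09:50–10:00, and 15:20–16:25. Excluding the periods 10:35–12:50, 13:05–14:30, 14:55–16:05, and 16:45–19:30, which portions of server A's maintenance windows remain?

06:45–10:35, 16:05–16:25

Merge the first list: 06:45–11:00, 15:20–16:25.
06:45–11:00 minus B → 06:45–10:35.
15:20–16:25 minus B → 16:05–16:25.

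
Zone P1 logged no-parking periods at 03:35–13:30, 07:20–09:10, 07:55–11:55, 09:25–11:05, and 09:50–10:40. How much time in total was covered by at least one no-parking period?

Merged: 03:35-13:30.
Length: 9 h 55 min.

9 h 55 min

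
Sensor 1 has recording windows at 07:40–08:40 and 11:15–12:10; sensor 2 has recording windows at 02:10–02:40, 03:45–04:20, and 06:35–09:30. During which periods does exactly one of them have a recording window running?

A but not B: 11:15–12:10.
B but not A: 02:10–02:40, 03:45–04:20, 06:35–07:40, 08:40–09:30.
Combining gives A △ B.

02:10–02:40, 03:45–04:20, 06:35–07:40, 08:40–09:30, 11:15–12:10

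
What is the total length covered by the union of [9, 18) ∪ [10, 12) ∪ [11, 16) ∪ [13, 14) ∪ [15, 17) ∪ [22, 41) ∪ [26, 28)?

28

Merged: [9, 18), [22, 41).
Lengths: 9 + 19 = 28.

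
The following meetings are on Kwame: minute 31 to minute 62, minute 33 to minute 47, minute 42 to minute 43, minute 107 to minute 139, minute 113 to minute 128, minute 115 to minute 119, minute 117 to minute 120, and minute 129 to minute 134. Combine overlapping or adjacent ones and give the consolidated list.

minute 33 to minute 47 overlaps/touches minute 31 to minute 62 → extend to minute 31 to minute 62.
minute 42 to minute 43 overlaps/touches minute 31 to minute 62 → extend to minute 31 to minute 62.
minute 107 to minute 139 is disjoint → start new block.
minute 113 to minute 128 overlaps/touches minute 107 to minute 139 → extend to minute 107 to minute 139.
minute 115 to minute 119 overlaps/touches minute 107 to minute 139 → extend to minute 107 to minute 139.
minute 117 to minute 120 overlaps/touches minute 107 to minute 139 → extend to minute 107 to minute 139.
minute 129 to minute 134 overlaps/touches minute 107 to minute 139 → extend to minute 107 to minute 139.

minute 31 to minute 62, minute 107 to minute 139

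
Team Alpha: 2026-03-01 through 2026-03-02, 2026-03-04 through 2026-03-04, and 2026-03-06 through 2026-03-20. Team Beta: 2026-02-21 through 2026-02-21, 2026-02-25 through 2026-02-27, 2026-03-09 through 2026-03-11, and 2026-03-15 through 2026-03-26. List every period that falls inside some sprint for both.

2026-03-01 through 2026-03-02: no overlap with the second set.
2026-03-04 through 2026-03-04: no overlap with the second set.
2026-03-06 through 2026-03-20 meets the second set on 2026-03-09 through 2026-03-11, 2026-03-15 through 2026-03-20.

2026-03-09 through 2026-03-11, 2026-03-15 through 2026-03-20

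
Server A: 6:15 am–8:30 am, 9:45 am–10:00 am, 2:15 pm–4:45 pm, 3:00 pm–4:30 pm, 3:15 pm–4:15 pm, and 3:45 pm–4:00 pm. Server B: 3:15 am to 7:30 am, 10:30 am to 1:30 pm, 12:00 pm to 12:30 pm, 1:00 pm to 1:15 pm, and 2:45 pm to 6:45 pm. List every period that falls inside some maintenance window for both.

6:15 am–7:30 am, 2:45 pm–4:45 pm

A, merged: 6:15 am–8:30 am, 9:45 am–10:00 am, 2:15 pm–4:45 pm.
B, merged: 3:15 am–7:30 am, 10:30 am–1:30 pm, 2:45 pm–6:45 pm.
6:15 am–8:30 am ∩ B → 6:15 am–7:30 am.
9:45 am–10:00 am meets no B interval.
2:15 pm–4:45 pm ∩ B → 2:45 pm–4:45 pm.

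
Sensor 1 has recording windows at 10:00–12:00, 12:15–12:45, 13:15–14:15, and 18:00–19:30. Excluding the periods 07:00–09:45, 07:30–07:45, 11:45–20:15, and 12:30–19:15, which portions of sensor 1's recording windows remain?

Second set merges to 07:00-09:45, 11:45-20:15.
10:00-12:00 with B removed leaves 10:00-11:45.
12:15-12:45 lies entirely inside B → drops out.
13:15-14:15 lies entirely inside B → drops out.
18:00-19:30 lies entirely inside B → drops out.

10:00-11:45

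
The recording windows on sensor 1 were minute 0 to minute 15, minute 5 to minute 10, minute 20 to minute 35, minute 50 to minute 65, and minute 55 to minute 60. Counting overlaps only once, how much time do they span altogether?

Merged: minute 0 to minute 15, minute 20 to minute 35, minute 50 to minute 65.
Lengths: 15 minutes + 15 minutes + 15 minutes = 45 minutes.

45 minutes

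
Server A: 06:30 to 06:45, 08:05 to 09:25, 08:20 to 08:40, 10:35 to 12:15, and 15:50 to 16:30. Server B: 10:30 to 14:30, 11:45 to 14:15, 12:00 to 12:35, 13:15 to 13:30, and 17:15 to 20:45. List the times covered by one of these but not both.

First set merges to 06:30-06:45, 08:05-09:25, 10:35-12:15, 15:50-16:30.
Second set merges to 10:30-14:30, 17:15-20:45.
A \ B = 06:30-06:45, 08:05-09:25, 15:50-16:30.
B \ A = 10:30-10:35, 12:15-14:30, 17:15-20:45.
Union of the two gives the symmetric difference.

06:30-06:45, 08:05-09:25, 10:30-10:35, 12:15-14:30, 15:50-16:30, 17:15-20:45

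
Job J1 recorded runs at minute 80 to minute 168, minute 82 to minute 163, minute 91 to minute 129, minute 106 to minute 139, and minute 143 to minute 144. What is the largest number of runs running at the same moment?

4

Sweep endpoints in order; track running count of active intervals.
Peak of 4 reached at minute 106.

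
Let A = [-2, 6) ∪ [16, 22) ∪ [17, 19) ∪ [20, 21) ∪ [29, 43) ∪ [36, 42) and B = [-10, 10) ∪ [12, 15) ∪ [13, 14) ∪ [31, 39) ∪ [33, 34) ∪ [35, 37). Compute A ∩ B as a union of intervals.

[-2, 6) ∪ [31, 39)

First set merges to [-2, 6), [16, 22), [29, 43).
Second set merges to [-10, 10), [12, 15), [31, 39).
[-2, 6) ∩ B → [-2, 6).
[16, 22) meets no B interval.
[29, 43) ∩ B → [31, 39).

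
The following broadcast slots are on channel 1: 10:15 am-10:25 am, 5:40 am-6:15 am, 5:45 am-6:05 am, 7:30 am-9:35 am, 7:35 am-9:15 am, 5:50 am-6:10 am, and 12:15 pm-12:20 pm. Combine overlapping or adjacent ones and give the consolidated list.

5:40 am–6:15 am, 7:30 am–9:35 am, 10:15 am–10:25 am, 12:15 pm–12:20 pm

Sort by start: 5:40 am–6:15 am, 5:45 am–6:05 am, 5:50 am–6:10 am, 7:30 am–9:35 am, 7:35 am–9:15 am, 10:15 am–10:25 am, 12:15 pm–12:20 pm.
5:45 am–6:05 am overlaps/touches 5:40 am–6:15 am → extend to 5:40 am–6:15 am.
5:50 am–6:10 am overlaps/touches 5:40 am–6:15 am → extend to 5:40 am–6:15 am.
7:30 am–9:35 am is disjoint → start new block.
7:35 am–9:15 am overlaps/touches 7:30 am–9:35 am → extend to 7:30 am–9:35 am.
10:15 am–10:25 am is disjoint → start new block.
12:15 pm–12:20 pm is disjoint → start new block.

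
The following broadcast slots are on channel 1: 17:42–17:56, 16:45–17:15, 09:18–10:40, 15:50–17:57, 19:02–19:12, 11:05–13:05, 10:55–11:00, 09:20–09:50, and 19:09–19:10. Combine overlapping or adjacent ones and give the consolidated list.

Sort by start: 09:18–10:40, 09:20–09:50, 10:55–11:00, 11:05–13:05, 15:50–17:57, 16:45–17:15, 17:42–17:56, 19:02–19:12, 19:09–19:10.
09:20–09:50 overlaps/touches 09:18–10:40 → extend to 09:18–10:40.
10:55–11:00 is disjoint → start new block.
11:05–13:05 is disjoint → start new block.
15:50–17:57 is disjoint → start new block.
16:45–17:15 overlaps/touches 15:50–17:57 → extend to 15:50–17:57.
17:42–17:56 overlaps/touches 15:50–17:57 → extend to 15:50–17:57.
19:02–19:12 is disjoint → start new block.
19:09–19:10 overlaps/touches 19:02–19:12 → extend to 19:02–19:12.

09:18–10:40, 10:55–11:00, 11:05–13:05, 15:50–17:57, 19:02–19:12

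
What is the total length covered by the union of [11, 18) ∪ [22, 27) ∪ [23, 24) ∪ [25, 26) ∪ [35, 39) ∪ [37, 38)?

Merged: [11, 18), [22, 27), [35, 39).
Lengths: 7 + 5 + 4 = 16.

16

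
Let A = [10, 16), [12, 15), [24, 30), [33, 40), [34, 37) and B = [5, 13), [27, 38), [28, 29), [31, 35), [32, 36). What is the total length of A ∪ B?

27

First set merges to [10, 16), [24, 30), [33, 40).
Second set merges to [5, 13), [27, 38).
A ∪ B = [5, 16), [24, 40).
Total: 11 + 16 = 27.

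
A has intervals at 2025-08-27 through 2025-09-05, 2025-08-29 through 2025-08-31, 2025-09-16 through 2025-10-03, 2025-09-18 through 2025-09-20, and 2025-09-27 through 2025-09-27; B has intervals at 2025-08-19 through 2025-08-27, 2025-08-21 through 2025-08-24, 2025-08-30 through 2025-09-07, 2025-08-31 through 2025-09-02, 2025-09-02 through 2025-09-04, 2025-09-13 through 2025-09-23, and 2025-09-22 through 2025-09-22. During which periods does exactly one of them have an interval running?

A, merged: 2025-08-27 through 2025-09-05, 2025-09-16 through 2025-10-03.
B, merged: 2025-08-19 through 2025-08-27, 2025-08-30 through 2025-09-07, 2025-09-13 through 2025-09-23.
A \ B = 2025-08-28 through 2025-08-29, 2025-09-24 through 2025-10-03.
B \ A = 2025-08-19 through 2025-08-26, 2025-09-06 through 2025-09-07, 2025-09-13 through 2025-09-15.
Union of the two gives the symmetric difference.

2025-08-19 through 2025-08-26, 2025-08-28 through 2025-08-29, 2025-09-06 through 2025-09-07, 2025-09-13 through 2025-09-15, 2025-09-24 through 2025-10-03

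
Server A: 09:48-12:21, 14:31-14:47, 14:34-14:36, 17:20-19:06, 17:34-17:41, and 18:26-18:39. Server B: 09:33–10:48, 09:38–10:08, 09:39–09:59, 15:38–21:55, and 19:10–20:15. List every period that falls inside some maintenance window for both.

09:48–10:48, 17:20–19:06

Merge the first list: 09:48–12:21, 14:31–14:47, 17:20–19:06.
Merge the second list: 09:33–10:48, 15:38–21:55.
09:48–12:21 overlaps B on 09:48–10:48.
14:31–14:47 falls entirely outside B.
17:20–19:06 overlaps B on 17:20–19:06.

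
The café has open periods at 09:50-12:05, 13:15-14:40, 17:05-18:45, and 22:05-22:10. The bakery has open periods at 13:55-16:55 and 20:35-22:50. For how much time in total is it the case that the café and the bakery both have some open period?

50 min

A ∩ B = 13:55–14:40, 22:05–22:10.
Total: 45 min + 5 min = 50 min.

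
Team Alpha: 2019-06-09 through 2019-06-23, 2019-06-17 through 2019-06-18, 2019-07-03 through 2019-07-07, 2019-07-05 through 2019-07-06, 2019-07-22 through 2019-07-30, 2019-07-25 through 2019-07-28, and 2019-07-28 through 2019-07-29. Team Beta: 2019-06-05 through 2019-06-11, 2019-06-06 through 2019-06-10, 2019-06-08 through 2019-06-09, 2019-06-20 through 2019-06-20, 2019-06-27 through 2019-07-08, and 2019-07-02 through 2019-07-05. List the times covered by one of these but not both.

A, merged: 2019-06-09 through 2019-06-23, 2019-07-03 through 2019-07-07, 2019-07-22 through 2019-07-30.
B, merged: 2019-06-05 through 2019-06-11, 2019-06-20 through 2019-06-20, 2019-06-27 through 2019-07-08.
Only in the first: 2019-06-12 through 2019-06-19, 2019-06-21 through 2019-06-23, 2019-07-22 through 2019-07-30.
Only in the second: 2019-06-05 through 2019-06-08, 2019-06-27 through 2019-07-02, 2019-07-08 through 2019-07-08.
Together these are the periods covered by exactly one.

2019-06-05 through 2019-06-08, 2019-06-12 through 2019-06-19, 2019-06-21 through 2019-06-23, 2019-06-27 through 2019-07-02, 2019-07-08 through 2019-07-08, 2019-07-22 through 2019-07-30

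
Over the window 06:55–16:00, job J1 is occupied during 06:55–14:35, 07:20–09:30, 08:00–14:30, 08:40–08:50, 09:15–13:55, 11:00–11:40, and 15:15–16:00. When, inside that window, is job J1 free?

The merged coverage is 06:55-14:35, 15:15-16:00.
Complement within 06:55-16:00: 14:35-15:15.

14:35-15:15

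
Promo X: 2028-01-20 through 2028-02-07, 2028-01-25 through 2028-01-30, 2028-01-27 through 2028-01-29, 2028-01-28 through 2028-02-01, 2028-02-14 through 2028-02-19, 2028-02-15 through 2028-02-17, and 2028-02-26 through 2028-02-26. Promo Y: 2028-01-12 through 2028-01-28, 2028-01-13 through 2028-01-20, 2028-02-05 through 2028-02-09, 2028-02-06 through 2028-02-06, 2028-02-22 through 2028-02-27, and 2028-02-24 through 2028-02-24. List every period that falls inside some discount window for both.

Merge the first list: 2028-01-20 through 2028-02-07, 2028-02-14 through 2028-02-19, 2028-02-26 through 2028-02-26.
Merge the second list: 2028-01-12 through 2028-01-28, 2028-02-05 through 2028-02-09, 2028-02-22 through 2028-02-27.
2028-01-20 through 2028-02-07 overlaps B on 2028-01-20 through 2028-01-28, 2028-02-05 through 2028-02-07.
2028-02-14 through 2028-02-19 falls entirely outside B.
2028-02-26 through 2028-02-26 overlaps B on 2028-02-26 through 2028-02-26.

2028-01-20 through 2028-01-28, 2028-02-05 through 2028-02-07, 2028-02-26 through 2028-02-26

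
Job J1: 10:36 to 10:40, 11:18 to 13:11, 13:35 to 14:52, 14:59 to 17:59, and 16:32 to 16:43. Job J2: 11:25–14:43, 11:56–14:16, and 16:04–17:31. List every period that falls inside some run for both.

11:25–13:11, 13:35–14:43, 16:04–17:31

Merge the first list: 10:36–10:40, 11:18–13:11, 13:35–14:52, 14:59–17:59.
Merge the second list: 11:25–14:43, 16:04–17:31.
10:36–10:40 falls entirely outside B.
11:18–13:11 overlaps B on 11:25–13:11.
13:35–14:52 overlaps B on 13:35–14:43.
14:59–17:59 overlaps B on 16:04–17:31.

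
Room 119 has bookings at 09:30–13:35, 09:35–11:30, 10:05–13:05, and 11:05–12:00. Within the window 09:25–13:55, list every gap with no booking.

09:25–09:30, 13:35–13:55

The merged coverage is 09:30–13:35.
Uncovered inside 09:25–13:55: 09:25–09:30, 13:35–13:55.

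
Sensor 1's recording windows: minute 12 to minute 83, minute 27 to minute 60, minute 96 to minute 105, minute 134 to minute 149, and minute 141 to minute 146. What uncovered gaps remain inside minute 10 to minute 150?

Covered (merged): minute 12 to minute 83, minute 96 to minute 105, minute 134 to minute 149.
Complement within minute 10 to minute 150: minute 10 to minute 12, minute 83 to minute 96, minute 105 to minute 134, minute 149 to minute 150.

minute 10 to minute 12, minute 83 to minute 96, minute 105 to minute 134, minute 149 to minute 150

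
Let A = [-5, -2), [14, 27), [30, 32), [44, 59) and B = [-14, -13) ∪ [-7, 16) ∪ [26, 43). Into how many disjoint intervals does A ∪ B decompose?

3

A ∪ B = [-14, -13), [-7, 43), [44, 59).
That is 3 disjoint pieces.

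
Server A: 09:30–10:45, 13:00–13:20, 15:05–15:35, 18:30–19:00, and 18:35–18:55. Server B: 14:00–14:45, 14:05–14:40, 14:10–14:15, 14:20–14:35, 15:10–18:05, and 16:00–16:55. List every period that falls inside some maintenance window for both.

A, merged: 09:30-10:45, 13:00-13:20, 15:05-15:35, 18:30-19:00.
B, merged: 14:00-14:45, 15:10-18:05.
09:30-10:45 meets no B interval.
13:00-13:20 meets no B interval.
15:05-15:35 ∩ B → 15:10-15:35.
18:30-19:00 meets no B interval.

15:10-15:35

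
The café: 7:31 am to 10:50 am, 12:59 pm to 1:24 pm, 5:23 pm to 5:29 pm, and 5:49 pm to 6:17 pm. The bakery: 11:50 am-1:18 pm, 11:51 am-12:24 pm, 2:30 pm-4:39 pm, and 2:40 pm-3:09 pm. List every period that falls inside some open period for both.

12:59 pm-1:18 pm

B, merged: 11:50 am-1:18 pm, 2:30 pm-4:39 pm.
7:31 am-10:50 am: no overlap with the second set.
12:59 pm-1:24 pm meets the second set on 12:59 pm-1:18 pm.
5:23 pm-5:29 pm: no overlap with the second set.
5:49 pm-6:17 pm: no overlap with the second set.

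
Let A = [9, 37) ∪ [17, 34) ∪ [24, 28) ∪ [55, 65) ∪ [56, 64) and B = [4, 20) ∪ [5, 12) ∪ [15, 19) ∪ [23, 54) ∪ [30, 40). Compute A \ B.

A, merged: [9, 37), [55, 65).
B, merged: [4, 20), [23, 54).
[9, 37) \ B = [20, 23).
[55, 65): nothing removed.

[20, 23) ∪ [55, 65)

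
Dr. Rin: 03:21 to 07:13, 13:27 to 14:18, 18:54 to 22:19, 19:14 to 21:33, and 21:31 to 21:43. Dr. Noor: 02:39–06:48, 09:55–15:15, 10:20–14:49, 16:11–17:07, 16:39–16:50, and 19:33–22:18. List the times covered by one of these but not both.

02:39-03:21, 06:48-07:13, 09:55-13:27, 14:18-15:15, 16:11-17:07, 18:54-19:33, 22:18-22:19

A, merged: 03:21-07:13, 13:27-14:18, 18:54-22:19.
B, merged: 02:39-06:48, 09:55-15:15, 16:11-17:07, 19:33-22:18.
A \ B = 06:48-07:13, 18:54-19:33, 22:18-22:19.
B \ A = 02:39-03:21, 09:55-13:27, 14:18-15:15, 16:11-17:07.
Union of the two gives the symmetric difference.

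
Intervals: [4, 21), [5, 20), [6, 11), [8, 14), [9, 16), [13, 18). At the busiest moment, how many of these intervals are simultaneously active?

5

Walk the sorted start/end points keeping a running depth.
The depth first hits 5 at 9.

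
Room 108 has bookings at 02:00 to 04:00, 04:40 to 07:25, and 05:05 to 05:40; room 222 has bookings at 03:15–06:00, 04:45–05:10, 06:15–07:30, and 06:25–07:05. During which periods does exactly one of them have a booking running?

02:00-03:15, 04:00-04:40, 06:00-06:15, 07:25-07:30

First set merges to 02:00-04:00, 04:40-07:25.
Second set merges to 03:15-06:00, 06:15-07:30.
A but not B: 02:00-03:15, 06:00-06:15.
B but not A: 04:00-04:40, 07:25-07:30.
Combining gives A △ B.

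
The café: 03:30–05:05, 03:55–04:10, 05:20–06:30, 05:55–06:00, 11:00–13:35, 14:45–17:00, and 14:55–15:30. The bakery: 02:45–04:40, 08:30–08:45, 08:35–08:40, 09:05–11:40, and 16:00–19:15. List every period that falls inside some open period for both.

Merge the first list: 03:30–05:05, 05:20–06:30, 11:00–13:35, 14:45–17:00.
Merge the second list: 02:45–04:40, 08:30–08:45, 09:05–11:40, 16:00–19:15.
03:30–05:05 meets the second set on 03:30–04:40.
05:20–06:30: no overlap with the second set.
11:00–13:35 meets the second set on 11:00–11:40.
14:45–17:00 meets the second set on 16:00–17:00.

03:30–04:40, 11:00–11:40, 16:00–17:00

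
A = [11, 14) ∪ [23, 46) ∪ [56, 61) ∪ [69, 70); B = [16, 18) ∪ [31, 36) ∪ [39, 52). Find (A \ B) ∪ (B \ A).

Only in the first: [11, 14), [23, 31), [36, 39), [56, 61), [69, 70).
Only in the second: [16, 18), [46, 52).
Together these are the periods covered by exactly one.

[11, 14) ∪ [16, 18) ∪ [23, 31) ∪ [36, 39) ∪ [46, 52) ∪ [56, 61) ∪ [69, 70)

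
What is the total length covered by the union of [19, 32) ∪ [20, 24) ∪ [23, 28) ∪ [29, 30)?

13

Merged: [19, 32).
Length: 13.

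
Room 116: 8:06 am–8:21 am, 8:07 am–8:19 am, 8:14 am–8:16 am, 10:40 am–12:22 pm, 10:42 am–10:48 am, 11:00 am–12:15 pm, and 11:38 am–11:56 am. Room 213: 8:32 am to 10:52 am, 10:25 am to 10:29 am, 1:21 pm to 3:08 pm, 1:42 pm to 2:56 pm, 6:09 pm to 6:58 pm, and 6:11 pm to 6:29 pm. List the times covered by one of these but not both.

8:06 am–8:21 am, 8:32 am–10:40 am, 10:52 am–12:22 pm, 1:21 pm–3:08 pm, 6:09 pm–6:58 pm

A, merged: 8:06 am–8:21 am, 10:40 am–12:22 pm.
B, merged: 8:32 am–10:52 am, 1:21 pm–3:08 pm, 6:09 pm–6:58 pm.
A but not B: 8:06 am–8:21 am, 10:52 am–12:22 pm.
B but not A: 8:32 am–10:40 am, 1:21 pm–3:08 pm, 6:09 pm–6:58 pm.
Combining gives A △ B.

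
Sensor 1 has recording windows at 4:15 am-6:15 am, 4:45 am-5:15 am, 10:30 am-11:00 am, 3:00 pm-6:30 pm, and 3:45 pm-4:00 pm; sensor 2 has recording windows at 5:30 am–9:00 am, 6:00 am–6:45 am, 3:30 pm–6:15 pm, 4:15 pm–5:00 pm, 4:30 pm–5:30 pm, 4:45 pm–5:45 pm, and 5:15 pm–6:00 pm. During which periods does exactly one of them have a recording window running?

First set merges to 4:15 am–6:15 am, 10:30 am–11:00 am, 3:00 pm–6:30 pm.
Second set merges to 5:30 am–9:00 am, 3:30 pm–6:15 pm.
Only in the first: 4:15 am–5:30 am, 10:30 am–11:00 am, 3:00 pm–3:30 pm, 6:15 pm–6:30 pm.
Only in the second: 6:15 am–9:00 am.
Together these are the periods covered by exactly one.

4:15 am–5:30 am, 6:15 am–9:00 am, 10:30 am–11:00 am, 3:00 pm–3:30 pm, 6:15 pm–6:30 pm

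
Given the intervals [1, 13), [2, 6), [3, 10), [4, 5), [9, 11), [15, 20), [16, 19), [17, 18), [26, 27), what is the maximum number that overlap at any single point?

Sweep endpoints in order; track running count of active intervals.
Peak of 4 reached at 4.

4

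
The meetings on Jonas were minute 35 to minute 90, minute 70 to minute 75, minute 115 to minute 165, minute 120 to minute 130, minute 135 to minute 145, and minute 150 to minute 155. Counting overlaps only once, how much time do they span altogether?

Merged: minute 35 to minute 90, minute 115 to minute 165.
Lengths: 55 minutes + 50 minutes = 105 minutes.

105 minutes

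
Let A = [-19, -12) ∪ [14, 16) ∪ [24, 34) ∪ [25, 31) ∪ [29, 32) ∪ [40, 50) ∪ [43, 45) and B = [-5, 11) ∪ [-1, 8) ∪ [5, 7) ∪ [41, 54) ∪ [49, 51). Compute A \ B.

First set merges to [-19, -12), [14, 16), [24, 34), [40, 50).
Second set merges to [-5, 11), [41, 54).
[-19, -12): no B overlap → unchanged.
[14, 16): no B overlap → unchanged.
[24, 34): no B overlap → unchanged.
[40, 50) minus B → [40, 41).

[-19, -12) ∪ [14, 16) ∪ [24, 34) ∪ [40, 41)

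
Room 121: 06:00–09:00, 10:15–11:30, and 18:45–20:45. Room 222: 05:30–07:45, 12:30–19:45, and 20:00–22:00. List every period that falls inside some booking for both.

06:00–09:00 meets the second set on 06:00–07:45.
10:15–11:30: no overlap with the second set.
18:45–20:45 meets the second set on 18:45–19:45, 20:00–20:45.

06:00–07:45, 18:45–19:45, 20:00–20:45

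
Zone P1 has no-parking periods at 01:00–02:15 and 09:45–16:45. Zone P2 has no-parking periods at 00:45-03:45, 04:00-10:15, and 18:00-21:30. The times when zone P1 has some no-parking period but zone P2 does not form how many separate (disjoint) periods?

A \ B = 10:15–16:45.
That is 1 disjoint piece.

1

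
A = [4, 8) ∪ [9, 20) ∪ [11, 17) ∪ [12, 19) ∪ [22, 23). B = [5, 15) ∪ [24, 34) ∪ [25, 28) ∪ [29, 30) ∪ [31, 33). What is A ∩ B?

A, merged: [4, 8), [9, 20), [22, 23).
B, merged: [5, 15), [24, 34).
[4, 8) overlaps B on [5, 8).
[9, 20) overlaps B on [9, 15).
[22, 23) falls entirely outside B.

[5, 8) ∪ [9, 15)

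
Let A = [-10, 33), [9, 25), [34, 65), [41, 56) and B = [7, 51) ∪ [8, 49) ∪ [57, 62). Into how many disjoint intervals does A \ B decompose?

Merge the first list: [-10, 33), [34, 65).
Merge the second list: [7, 51), [57, 62).
A \ B = [-10, 7), [51, 57), [62, 65).
That is 3 disjoint pieces.

3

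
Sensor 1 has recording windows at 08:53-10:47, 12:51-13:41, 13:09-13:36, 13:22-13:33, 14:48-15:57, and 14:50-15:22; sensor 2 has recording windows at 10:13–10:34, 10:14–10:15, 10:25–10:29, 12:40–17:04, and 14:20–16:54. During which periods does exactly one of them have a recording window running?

Merge the first list: 08:53–10:47, 12:51–13:41, 14:48–15:57.
Merge the second list: 10:13–10:34, 12:40–17:04.
Only in the first: 08:53–10:13, 10:34–10:47.
Only in the second: 12:40–12:51, 13:41–14:48, 15:57–17:04.
Together these are the periods covered by exactly one.

08:53–10:13, 10:34–10:47, 12:40–12:51, 13:41–14:48, 15:57–17:04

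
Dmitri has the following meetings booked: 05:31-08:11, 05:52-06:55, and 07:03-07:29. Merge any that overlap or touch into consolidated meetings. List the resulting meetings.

05:31–08:11

05:52–06:55 overlaps/touches 05:31–08:11 → extend to 05:31–08:11.
07:03–07:29 overlaps/touches 05:31–08:11 → extend to 05:31–08:11.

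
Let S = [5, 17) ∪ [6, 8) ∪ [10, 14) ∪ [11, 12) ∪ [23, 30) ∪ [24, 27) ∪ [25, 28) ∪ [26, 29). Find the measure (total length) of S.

19

Merged: [5, 17), [23, 30).
Lengths: 12 + 7 = 19.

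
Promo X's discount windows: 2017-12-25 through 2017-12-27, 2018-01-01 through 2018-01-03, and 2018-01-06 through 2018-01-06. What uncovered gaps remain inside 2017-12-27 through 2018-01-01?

The merged coverage is 2017-12-25 through 2017-12-27, 2018-01-01 through 2018-01-03, 2018-01-06 through 2018-01-06.
Gaps within 2017-12-27 through 2018-01-01: 2017-12-28 through 2017-12-31.

2017-12-28 through 2017-12-31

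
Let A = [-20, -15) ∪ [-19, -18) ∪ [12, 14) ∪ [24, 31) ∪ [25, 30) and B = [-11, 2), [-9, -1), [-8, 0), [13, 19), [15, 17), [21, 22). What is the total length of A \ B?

13

A, merged: [-20, -15), [12, 14), [24, 31).
B, merged: [-11, 2), [13, 19), [21, 22).
A \ B = [-20, -15), [12, 13), [24, 31).
Total: 5 + 1 + 7 = 13.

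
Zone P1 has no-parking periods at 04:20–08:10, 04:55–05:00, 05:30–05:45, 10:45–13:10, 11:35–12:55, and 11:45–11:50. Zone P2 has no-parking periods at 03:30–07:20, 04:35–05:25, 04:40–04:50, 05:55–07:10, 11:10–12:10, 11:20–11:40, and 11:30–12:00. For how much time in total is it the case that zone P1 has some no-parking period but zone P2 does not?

2 h 15 min

Merge the first list: 04:20–08:10, 10:45–13:10.
Merge the second list: 03:30–07:20, 11:10–12:10.
A \ B = 07:20–08:10, 10:45–11:10, 12:10–13:10.
Total: 50 min + 25 min + 1 h = 2 h 15 min.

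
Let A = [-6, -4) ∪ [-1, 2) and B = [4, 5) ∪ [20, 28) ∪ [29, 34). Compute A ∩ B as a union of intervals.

none

[-6, -4) falls entirely outside B.
[-1, 2) falls entirely outside B.
No overlap.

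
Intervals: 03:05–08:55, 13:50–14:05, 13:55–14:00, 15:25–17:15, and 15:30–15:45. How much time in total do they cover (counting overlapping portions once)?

Merged: 03:05-08:55, 13:50-14:05, 15:25-17:15.
Lengths: 5 h 50 min + 15 min + 1 h 50 min = 7 h 55 min.

7 h 55 min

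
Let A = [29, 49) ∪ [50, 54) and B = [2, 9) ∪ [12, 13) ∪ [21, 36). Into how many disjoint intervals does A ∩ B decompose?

A ∩ B = [29, 36).
That is 1 disjoint piece.

1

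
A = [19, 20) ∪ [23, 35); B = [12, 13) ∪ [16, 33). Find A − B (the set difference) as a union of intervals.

[33, 35)

[19, 20) lies entirely inside B → drops out.
[23, 35) with B removed leaves [33, 35).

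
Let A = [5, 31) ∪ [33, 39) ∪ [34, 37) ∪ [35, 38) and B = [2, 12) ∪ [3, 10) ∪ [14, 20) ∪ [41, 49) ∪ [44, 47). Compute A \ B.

First set merges to [5, 31), [33, 39).
Second set merges to [2, 12), [14, 20), [41, 49).
[5, 31) \ B = [12, 14), [20, 31).
[33, 39): nothing removed.

[12, 14) ∪ [20, 31) ∪ [33, 39)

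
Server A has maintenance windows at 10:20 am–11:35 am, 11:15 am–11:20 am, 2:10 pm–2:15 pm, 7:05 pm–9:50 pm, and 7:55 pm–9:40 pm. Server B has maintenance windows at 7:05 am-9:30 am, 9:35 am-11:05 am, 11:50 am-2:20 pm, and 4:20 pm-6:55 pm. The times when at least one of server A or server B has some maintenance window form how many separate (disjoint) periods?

A, merged: 10:20 am–11:35 am, 2:10 pm–2:15 pm, 7:05 pm–9:50 pm.
A ∪ B = 7:05 am–9:30 am, 9:35 am–11:35 am, 11:50 am–2:20 pm, 4:20 pm–6:55 pm, 7:05 pm–9:50 pm.
That is 5 disjoint pieces.

5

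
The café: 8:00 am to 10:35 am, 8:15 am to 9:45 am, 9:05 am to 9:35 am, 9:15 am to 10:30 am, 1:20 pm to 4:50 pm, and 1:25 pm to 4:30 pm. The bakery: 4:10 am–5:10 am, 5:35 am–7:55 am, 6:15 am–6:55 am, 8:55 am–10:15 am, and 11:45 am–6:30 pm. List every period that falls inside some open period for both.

A, merged: 8:00 am–10:35 am, 1:20 pm–4:50 pm.
B, merged: 4:10 am–5:10 am, 5:35 am–7:55 am, 8:55 am–10:15 am, 11:45 am–6:30 pm.
8:00 am–10:35 am meets the second set on 8:55 am–10:15 am.
1:20 pm–4:50 pm meets the second set on 1:20 pm–4:50 pm.

8:55 am–10:15 am, 1:20 pm–4:50 pm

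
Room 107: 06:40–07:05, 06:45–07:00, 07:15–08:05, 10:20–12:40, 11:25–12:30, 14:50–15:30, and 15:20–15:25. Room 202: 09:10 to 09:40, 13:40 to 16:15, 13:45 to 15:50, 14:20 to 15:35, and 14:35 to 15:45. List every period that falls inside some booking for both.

Merge the first list: 06:40–07:05, 07:15–08:05, 10:20–12:40, 14:50–15:30.
Merge the second list: 09:10–09:40, 13:40–16:15.
06:40–07:05 meets no B interval.
07:15–08:05 meets no B interval.
10:20–12:40 meets no B interval.
14:50–15:30 ∩ B → 14:50–15:30.

14:50–15:30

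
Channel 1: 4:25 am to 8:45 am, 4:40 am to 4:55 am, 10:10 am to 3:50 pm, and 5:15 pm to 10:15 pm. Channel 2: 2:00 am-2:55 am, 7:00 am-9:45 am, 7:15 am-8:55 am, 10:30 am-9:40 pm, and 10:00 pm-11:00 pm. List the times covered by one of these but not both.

A, merged: 4:25 am-8:45 am, 10:10 am-3:50 pm, 5:15 pm-10:15 pm.
B, merged: 2:00 am-2:55 am, 7:00 am-9:45 am, 10:30 am-9:40 pm, 10:00 pm-11:00 pm.
A \ B = 4:25 am-7:00 am, 10:10 am-10:30 am, 9:40 pm-10:00 pm.
B \ A = 2:00 am-2:55 am, 8:45 am-9:45 am, 3:50 pm-5:15 pm, 10:15 pm-11:00 pm.
Union of the two gives the symmetric difference.

2:00 am-2:55 am, 4:25 am-7:00 am, 8:45 am-9:45 am, 10:10 am-10:30 am, 3:50 pm-5:15 pm, 9:40 pm-10:00 pm, 10:15 pm-11:00 pm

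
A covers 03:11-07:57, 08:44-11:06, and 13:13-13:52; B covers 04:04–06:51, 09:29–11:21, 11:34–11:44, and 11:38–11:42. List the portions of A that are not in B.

B, merged: 04:04–06:51, 09:29–11:21, 11:34–11:44.
03:11–07:57 with B removed leaves 03:11–04:04, 06:51–07:57.
08:44–11:06 with B removed leaves 08:44–09:29.
13:13–13:52 is untouched.

03:11–04:04, 06:51–07:57, 08:44–09:29, 13:13–13:52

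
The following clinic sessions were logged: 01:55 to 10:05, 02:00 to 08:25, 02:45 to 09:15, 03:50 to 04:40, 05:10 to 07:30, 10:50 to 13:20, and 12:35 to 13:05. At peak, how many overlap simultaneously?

4

Sweep endpoints in order; track running count of active intervals.
Peak of 4 reached at 03:50.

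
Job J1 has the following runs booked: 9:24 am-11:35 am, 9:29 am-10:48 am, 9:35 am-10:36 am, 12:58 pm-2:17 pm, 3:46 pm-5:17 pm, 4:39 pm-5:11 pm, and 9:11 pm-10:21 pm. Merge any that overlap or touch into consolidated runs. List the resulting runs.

9:29 am–10:48 am overlaps/touches 9:24 am–11:35 am → extend to 9:24 am–11:35 am.
9:35 am–10:36 am overlaps/touches 9:24 am–11:35 am → extend to 9:24 am–11:35 am.
12:58 pm–2:17 pm is disjoint → start new block.
3:46 pm–5:17 pm is disjoint → start new block.
4:39 pm–5:11 pm overlaps/touches 3:46 pm–5:17 pm → extend to 3:46 pm–5:17 pm.
9:11 pm–10:21 pm is disjoint → start new block.

9:24 am–11:35 am, 12:58 pm–2:17 pm, 3:46 pm–5:17 pm, 9:11 pm–10:21 pm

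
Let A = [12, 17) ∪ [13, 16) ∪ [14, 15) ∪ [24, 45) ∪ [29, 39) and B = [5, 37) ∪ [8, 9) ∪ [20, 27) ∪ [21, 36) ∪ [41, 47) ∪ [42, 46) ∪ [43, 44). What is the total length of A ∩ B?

First set merges to [12, 17), [24, 45).
Second set merges to [5, 37), [41, 47).
A ∩ B = [12, 17), [24, 37), [41, 45).
Total: 5 + 13 + 4 = 22.

22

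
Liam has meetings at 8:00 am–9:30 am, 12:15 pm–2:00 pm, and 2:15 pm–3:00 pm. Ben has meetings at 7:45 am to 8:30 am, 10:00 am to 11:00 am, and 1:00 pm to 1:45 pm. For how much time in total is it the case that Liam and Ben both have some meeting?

A ∩ B = 8:00 am-8:30 am, 1:00 pm-1:45 pm.
Total: 30 min + 45 min = 1 h 15 min.

1 h 15 min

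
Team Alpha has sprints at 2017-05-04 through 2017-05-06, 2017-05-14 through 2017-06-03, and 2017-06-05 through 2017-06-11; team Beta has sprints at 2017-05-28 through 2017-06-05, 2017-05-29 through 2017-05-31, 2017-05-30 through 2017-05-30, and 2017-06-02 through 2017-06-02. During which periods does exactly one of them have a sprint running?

2017-05-04 through 2017-05-06, 2017-05-14 through 2017-05-27, 2017-06-04 through 2017-06-04, 2017-06-06 through 2017-06-11

Merge the second list: 2017-05-28 through 2017-06-05.
Only in the first: 2017-05-04 through 2017-05-06, 2017-05-14 through 2017-05-27, 2017-06-06 through 2017-06-11.
Only in the second: 2017-06-04 through 2017-06-04.
Together these are the periods covered by exactly one.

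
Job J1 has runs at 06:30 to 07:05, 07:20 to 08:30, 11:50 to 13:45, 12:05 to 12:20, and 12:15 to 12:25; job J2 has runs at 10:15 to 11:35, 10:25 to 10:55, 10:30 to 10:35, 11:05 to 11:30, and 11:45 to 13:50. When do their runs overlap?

11:50-13:45

First set merges to 06:30-07:05, 07:20-08:30, 11:50-13:45.
Second set merges to 10:15-11:35, 11:45-13:50.
06:30-07:05: no overlap with the second set.
07:20-08:30: no overlap with the second set.
11:50-13:45 meets the second set on 11:50-13:45.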